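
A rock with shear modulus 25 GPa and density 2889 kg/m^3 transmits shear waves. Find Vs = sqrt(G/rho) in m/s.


Convert G to Pa: G = 25e9 Pa
Compute G/rho = 25e9 / 2889 = 8653513.3264
Vs = sqrt(8653513.3264) = 2941.69 m/s

2941.69


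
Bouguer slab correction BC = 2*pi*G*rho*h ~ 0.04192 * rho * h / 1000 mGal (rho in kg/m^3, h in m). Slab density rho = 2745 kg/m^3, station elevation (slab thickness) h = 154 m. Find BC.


BC = 0.04192 * rho * h / 1000
= 0.04192 * 2745 * 154 / 1000
= 17.7208 mGal

17.7208


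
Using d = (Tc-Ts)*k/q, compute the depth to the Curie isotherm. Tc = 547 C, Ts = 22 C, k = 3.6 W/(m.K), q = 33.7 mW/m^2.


T_Curie - T_surf = 547 - 22 = 525 C
Convert q to W/m^2: 33.7 mW/m^2 = 0.0337 W/m^2
d = 525 * 3.6 / 0.0337 = 56083.09 m

56083.09


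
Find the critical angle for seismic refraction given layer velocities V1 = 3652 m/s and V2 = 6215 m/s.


V1/V2 = 3652/6215 = 0.587611
theta_c = arcsin(0.587611) = 35.9876 degrees

35.9876


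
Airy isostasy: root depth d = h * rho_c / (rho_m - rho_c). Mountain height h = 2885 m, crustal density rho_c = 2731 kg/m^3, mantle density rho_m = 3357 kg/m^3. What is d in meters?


rho_m - rho_c = 3357 - 2731 = 626
d = 2885 * 2731 / 626
= 7878935 / 626
= 12586.16 m

12586.16


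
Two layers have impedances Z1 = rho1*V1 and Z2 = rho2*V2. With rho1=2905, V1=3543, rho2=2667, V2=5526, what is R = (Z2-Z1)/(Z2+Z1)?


Z1 = 2905 * 3543 = 10292415
Z2 = 2667 * 5526 = 14737842
R = (14737842 - 10292415) / (14737842 + 10292415) = 4445427 / 25030257 = 0.1776

0.1776


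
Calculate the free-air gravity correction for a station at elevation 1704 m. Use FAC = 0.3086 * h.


FAC = 0.3086 * h
= 0.3086 * 1704
= 525.8544 mGal

525.8544


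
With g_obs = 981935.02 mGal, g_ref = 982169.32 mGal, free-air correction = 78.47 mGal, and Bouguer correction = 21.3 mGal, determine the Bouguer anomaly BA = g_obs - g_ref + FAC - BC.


BA = g_obs - g_ref + FAC - BC
= 981935.02 - 982169.32 + 78.47 - 21.3
= -177.13 mGal

-177.13


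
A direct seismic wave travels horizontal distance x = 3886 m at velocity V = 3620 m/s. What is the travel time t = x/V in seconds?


t = x / V
= 3886 / 3620
= 1.0735 s

1.0735


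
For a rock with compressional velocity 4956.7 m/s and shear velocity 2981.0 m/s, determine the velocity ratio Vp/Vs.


Vp/Vs = 4956.7 / 2981.0
= 1.6628

1.6628


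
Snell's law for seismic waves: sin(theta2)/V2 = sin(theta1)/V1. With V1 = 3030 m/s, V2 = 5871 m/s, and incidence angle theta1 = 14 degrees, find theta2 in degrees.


sin(theta1) = sin(14 deg) = 0.241922
sin(theta2) = V2/V1 * sin(theta1) = 5871/3030 * 0.241922 = 0.468754
theta2 = arcsin(0.468754) = 27.9534 degrees

27.9534


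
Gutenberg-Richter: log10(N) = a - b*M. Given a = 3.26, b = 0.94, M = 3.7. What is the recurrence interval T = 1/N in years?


log10(N) = 3.26 - 0.94*3.7 = -0.218
N = 10^-0.218 = 0.605341
T = 1/N = 1/0.605341 = 1.652 years

1.652


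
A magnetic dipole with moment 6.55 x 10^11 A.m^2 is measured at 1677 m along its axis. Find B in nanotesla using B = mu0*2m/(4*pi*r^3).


m = 6.55 x 10^11 = 655000000000 A.m^2
2m = 1310000000000 A.m^2
r^3 = 1677^3 = 4716275733
B = (4pi*10^-7) * 1310000000000 / (4*pi * 4716275733) * 1e9
= 1646194.550481 / 59266468780.39 * 1e9
= 27776.1538 nT

27776.1538


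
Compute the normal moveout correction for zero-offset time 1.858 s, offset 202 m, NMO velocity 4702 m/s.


x/Vnmo = 202/4702 = 0.04296
(x/Vnmo)^2 = 0.001846
t0^2 = 3.452164
sqrt(3.452164 + 0.001846) = 1.858497
dt = 1.858497 - 1.858 = 0.000497

4.970000e-04


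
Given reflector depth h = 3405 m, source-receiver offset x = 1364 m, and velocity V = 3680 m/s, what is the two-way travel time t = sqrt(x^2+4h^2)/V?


x^2 + 4h^2 = 1364^2 + 4*3405^2 = 1860496 + 46376100 = 48236596
sqrt(48236596) = 6945.2571
t = 6945.2571 / 3680 = 1.8873 s

1.8873


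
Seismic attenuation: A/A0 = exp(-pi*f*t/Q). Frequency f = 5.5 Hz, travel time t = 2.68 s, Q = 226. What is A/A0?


pi*f*t/Q = pi*5.5*2.68/226 = 0.204899
A/A0 = exp(-0.204899) = 0.81473

0.81473


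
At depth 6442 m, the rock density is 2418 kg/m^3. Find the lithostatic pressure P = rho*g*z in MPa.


P = rho * g * z / 1e6
= 2418 * 9.81 * 6442 / 1e6
= 152807976.36 / 1e6
= 152.808 MPa

152.808


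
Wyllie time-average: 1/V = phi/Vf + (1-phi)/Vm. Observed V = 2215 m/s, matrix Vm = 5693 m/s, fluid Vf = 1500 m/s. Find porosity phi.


1/V - 1/Vm = 1/2215 - 1/5693 = 0.00027581
1/Vf - 1/Vm = 1/1500 - 1/5693 = 0.00049101
phi = 0.00027581 / 0.00049101 = 0.5617

0.5617


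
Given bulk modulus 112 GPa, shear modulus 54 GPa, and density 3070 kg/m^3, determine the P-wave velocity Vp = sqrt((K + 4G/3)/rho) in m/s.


First compute the effective modulus:
K + 4G/3 = 112e9 + 4*54e9/3 = 184000000000.0 Pa
Then divide by density:
184000000000.0 / 3070 = 59934853.4202 Pa/(kg/m^3)
Take the square root:
Vp = sqrt(59934853.4202) = 7741.76 m/s

7741.76


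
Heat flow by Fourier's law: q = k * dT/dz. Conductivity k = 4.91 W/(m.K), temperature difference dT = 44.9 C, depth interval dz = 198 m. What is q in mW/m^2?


q = k * dT / dz * 1000
= 4.91 * 44.9 / 198 * 1000
= 1.113429 * 1000
= 1113.4293 mW/m^2

1113.4293


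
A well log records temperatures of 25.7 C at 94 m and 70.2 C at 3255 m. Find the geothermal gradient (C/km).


dT = 70.2 - 25.7 = 44.5 C
dz = 3255 - 94 = 3161 m
gradient = dT/dz * 1000 = 44.5/3161 * 1000 = 14.0778 C/km

14.0778


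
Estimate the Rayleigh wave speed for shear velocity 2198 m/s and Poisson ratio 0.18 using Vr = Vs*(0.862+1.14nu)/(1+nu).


Numerator factor = 0.862 + 1.14*0.18 = 1.0672
Denominator = 1 + 0.18 = 1.18
Vr = 2198 * 1.0672 / 1.18 = 1987.89 m/s

1987.89


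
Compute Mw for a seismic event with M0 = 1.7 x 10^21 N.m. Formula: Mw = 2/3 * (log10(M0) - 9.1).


log10(M0) = log10(1.7 x 10^21) = 21.2304
Mw = 2/3 * (21.2304 - 9.1)
= 2/3 * 12.1304
= 8.09

8.09


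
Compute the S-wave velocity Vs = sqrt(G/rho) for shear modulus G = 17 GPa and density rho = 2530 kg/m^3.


Convert G to Pa: G = 17e9 Pa
Compute G/rho = 17e9 / 2530 = 6719367.5889
Vs = sqrt(6719367.5889) = 2592.17 m/s

2592.17


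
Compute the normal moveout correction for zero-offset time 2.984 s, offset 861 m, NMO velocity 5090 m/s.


x/Vnmo = 861/5090 = 0.169155
(x/Vnmo)^2 = 0.028613
t0^2 = 8.904256
sqrt(8.904256 + 0.028613) = 2.988791
dt = 2.988791 - 2.984 = 0.004791

0.004791


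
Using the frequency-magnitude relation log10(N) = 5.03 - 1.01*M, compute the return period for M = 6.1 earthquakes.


log10(N) = 5.03 - 1.01*6.1 = -1.131
N = 10^-1.131 = 0.073961
T = 1/N = 1/0.073961 = 13.5207 years

13.5207


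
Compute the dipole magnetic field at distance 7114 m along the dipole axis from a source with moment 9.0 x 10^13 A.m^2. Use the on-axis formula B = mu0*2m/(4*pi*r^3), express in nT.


m = 9.0 x 10^13 = 90000000000000 A.m^2
2m = 180000000000000 A.m^2
r^3 = 7114^3 = 360032397544
B = (4pi*10^-7) * 180000000000000 / (4*pi * 360032397544) * 1e9
= 226194671.058465 / 4524300540714.2 * 1e9
= 49995.5007 nT

49995.5007


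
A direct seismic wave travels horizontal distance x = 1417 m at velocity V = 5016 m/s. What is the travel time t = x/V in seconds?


t = x / V
= 1417 / 5016
= 0.2825 s

0.2825


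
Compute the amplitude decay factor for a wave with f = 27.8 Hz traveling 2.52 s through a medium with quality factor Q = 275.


pi*f*t/Q = pi*27.8*2.52/275 = 0.800318
A/A0 = exp(-0.800318) = 0.449186

0.449186


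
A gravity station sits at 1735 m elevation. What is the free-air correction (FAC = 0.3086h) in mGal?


FAC = 0.3086 * h
= 0.3086 * 1735
= 535.421 mGal

535.421


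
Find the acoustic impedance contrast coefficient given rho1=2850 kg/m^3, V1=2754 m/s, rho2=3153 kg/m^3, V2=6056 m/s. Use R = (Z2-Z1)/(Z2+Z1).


Z1 = 2850 * 2754 = 7848900
Z2 = 3153 * 6056 = 19094568
R = (19094568 - 7848900) / (19094568 + 7848900) = 11245668 / 26943468 = 0.4174

0.4174


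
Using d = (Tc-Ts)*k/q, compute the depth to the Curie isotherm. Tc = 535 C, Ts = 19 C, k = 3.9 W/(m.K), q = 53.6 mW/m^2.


T_Curie - T_surf = 535 - 19 = 516 C
Convert q to W/m^2: 53.6 mW/m^2 = 0.0536 W/m^2
d = 516 * 3.9 / 0.0536 = 37544.78 m

37544.78


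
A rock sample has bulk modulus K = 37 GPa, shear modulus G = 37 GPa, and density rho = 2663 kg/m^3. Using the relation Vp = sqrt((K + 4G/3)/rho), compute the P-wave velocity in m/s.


First compute the effective modulus:
K + 4G/3 = 37e9 + 4*37e9/3 = 86333333333.33 Pa
Then divide by density:
86333333333.33 / 2663 = 32419576.9183 Pa/(kg/m^3)
Take the square root:
Vp = sqrt(32419576.9183) = 5693.82 m/s

5693.82


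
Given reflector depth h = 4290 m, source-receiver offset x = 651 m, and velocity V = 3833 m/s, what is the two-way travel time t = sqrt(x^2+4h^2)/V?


x^2 + 4h^2 = 651^2 + 4*4290^2 = 423801 + 73616400 = 74040201
sqrt(74040201) = 8604.6616
t = 8604.6616 / 3833 = 2.2449 s

2.2449


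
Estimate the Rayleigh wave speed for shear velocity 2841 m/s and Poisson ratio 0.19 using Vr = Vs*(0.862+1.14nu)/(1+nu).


Numerator factor = 0.862 + 1.14*0.19 = 1.0786
Denominator = 1 + 0.19 = 1.19
Vr = 2841 * 1.0786 / 1.19 = 2575.04 m/s

2575.04


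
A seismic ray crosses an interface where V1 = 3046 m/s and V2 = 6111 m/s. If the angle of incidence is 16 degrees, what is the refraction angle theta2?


sin(theta1) = sin(16 deg) = 0.275637
sin(theta2) = V2/V1 * sin(theta1) = 6111/3046 * 0.275637 = 0.552994
theta2 = arcsin(0.552994) = 33.5727 degrees

33.5727


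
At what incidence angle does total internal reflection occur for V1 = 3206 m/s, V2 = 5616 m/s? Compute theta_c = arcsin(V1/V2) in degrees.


V1/V2 = 3206/5616 = 0.570869
theta_c = arcsin(0.570869) = 34.8108 degrees

34.8108


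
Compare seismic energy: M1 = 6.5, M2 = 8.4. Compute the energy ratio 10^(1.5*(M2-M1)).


M2 - M1 = 8.4 - 6.5 = 1.9
1.5 * 1.9 = 2.85
ratio = 10^2.85 = 707.95

707.95


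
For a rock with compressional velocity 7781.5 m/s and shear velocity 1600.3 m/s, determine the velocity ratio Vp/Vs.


Vp/Vs = 7781.5 / 1600.3
= 4.8625

4.8625


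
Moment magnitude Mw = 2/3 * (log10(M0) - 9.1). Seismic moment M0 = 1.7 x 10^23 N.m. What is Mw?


log10(M0) = log10(1.7 x 10^23) = 23.2304
Mw = 2/3 * (23.2304 - 9.1)
= 2/3 * 14.1304
= 9.42

9.42


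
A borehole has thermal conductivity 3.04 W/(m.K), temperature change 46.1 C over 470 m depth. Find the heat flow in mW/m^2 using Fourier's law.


q = k * dT / dz * 1000
= 3.04 * 46.1 / 470 * 1000
= 0.298179 * 1000
= 298.1787 mW/m^2

298.1787


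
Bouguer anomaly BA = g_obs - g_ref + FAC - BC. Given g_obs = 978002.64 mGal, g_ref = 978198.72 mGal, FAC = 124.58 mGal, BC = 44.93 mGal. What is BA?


BA = g_obs - g_ref + FAC - BC
= 978002.64 - 978198.72 + 124.58 - 44.93
= -116.43 mGal

-116.43


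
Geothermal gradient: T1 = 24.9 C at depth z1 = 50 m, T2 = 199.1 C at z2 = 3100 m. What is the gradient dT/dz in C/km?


dT = 199.1 - 24.9 = 174.2 C
dz = 3100 - 50 = 3050 m
gradient = dT/dz * 1000 = 174.2/3050 * 1000 = 57.1148 C/km

57.1148


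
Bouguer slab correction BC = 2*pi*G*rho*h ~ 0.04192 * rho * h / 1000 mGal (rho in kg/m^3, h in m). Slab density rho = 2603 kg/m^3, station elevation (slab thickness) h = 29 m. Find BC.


BC = 0.04192 * rho * h / 1000
= 0.04192 * 2603 * 29 / 1000
= 3.1644 mGal

3.1644


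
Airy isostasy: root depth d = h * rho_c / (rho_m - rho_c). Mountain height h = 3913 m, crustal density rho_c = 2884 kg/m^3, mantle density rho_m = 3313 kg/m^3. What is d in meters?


rho_m - rho_c = 3313 - 2884 = 429
d = 3913 * 2884 / 429
= 11285092 / 429
= 26305.58 m

26305.58


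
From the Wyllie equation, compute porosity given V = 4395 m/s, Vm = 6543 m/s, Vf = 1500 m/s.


1/V - 1/Vm = 1/4395 - 1/6543 = 7.47e-05
1/Vf - 1/Vm = 1/1500 - 1/6543 = 0.00051383
phi = 7.47e-05 / 0.00051383 = 0.1454

0.1454


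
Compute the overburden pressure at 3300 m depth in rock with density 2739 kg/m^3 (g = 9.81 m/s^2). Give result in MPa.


P = rho * g * z / 1e6
= 2739 * 9.81 * 3300 / 1e6
= 88669647.0 / 1e6
= 88.6696 MPa

88.6696


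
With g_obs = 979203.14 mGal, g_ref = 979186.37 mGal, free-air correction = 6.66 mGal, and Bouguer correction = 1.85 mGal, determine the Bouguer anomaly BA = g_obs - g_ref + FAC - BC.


BA = g_obs - g_ref + FAC - BC
= 979203.14 - 979186.37 + 6.66 - 1.85
= 21.58 mGal

21.58


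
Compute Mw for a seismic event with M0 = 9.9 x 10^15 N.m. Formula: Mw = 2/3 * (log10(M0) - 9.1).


log10(M0) = log10(9.9 x 10^15) = 15.9956
Mw = 2/3 * (15.9956 - 9.1)
= 2/3 * 6.8956
= 4.6

4.6


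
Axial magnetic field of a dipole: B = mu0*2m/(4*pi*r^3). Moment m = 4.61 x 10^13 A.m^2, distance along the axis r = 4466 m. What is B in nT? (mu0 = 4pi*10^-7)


m = 4.61 x 10^13 = 46100000000000 A.m^2
2m = 92200000000000 A.m^2
r^3 = 4466^3 = 89075066696
B = (4pi*10^-7) * 92200000000000 / (4*pi * 89075066696) * 1e9
= 115861937.064392 / 1119350300600.7 * 1e9
= 103508.202 nT

103508.202


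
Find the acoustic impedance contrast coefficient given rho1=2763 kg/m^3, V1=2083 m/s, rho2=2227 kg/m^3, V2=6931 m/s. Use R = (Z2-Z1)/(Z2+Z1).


Z1 = 2763 * 2083 = 5755329
Z2 = 2227 * 6931 = 15435337
R = (15435337 - 5755329) / (15435337 + 5755329) = 9680008 / 21190666 = 0.4568

0.4568


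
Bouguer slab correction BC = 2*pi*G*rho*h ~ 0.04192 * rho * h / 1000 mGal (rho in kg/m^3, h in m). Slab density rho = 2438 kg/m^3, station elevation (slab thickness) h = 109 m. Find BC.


BC = 0.04192 * rho * h / 1000
= 0.04192 * 2438 * 109 / 1000
= 11.1399 mGal

11.1399


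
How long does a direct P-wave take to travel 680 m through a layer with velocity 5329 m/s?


t = x / V
= 680 / 5329
= 0.1276 s

0.1276


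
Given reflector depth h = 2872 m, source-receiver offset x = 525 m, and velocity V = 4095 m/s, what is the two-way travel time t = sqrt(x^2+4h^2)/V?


x^2 + 4h^2 = 525^2 + 4*2872^2 = 275625 + 32993536 = 33269161
sqrt(33269161) = 5767.9425
t = 5767.9425 / 4095 = 1.4085 s

1.4085


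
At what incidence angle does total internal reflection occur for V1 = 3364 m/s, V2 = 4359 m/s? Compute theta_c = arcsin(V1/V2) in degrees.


V1/V2 = 3364/4359 = 0.771737
theta_c = arcsin(0.771737) = 50.5101 degrees

50.5101


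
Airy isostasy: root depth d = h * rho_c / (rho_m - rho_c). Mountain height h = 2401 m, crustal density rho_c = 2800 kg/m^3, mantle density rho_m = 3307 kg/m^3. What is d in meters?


rho_m - rho_c = 3307 - 2800 = 507
d = 2401 * 2800 / 507
= 6722800 / 507
= 13259.96 m

13259.96


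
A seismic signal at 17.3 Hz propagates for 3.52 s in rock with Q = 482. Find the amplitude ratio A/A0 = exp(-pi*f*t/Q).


pi*f*t/Q = pi*17.3*3.52/482 = 0.39691
A/A0 = exp(-0.39691) = 0.672395

0.672395


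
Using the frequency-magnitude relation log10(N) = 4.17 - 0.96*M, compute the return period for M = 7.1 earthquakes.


log10(N) = 4.17 - 0.96*7.1 = -2.646
N = 10^-2.646 = 0.002259
T = 1/N = 1/0.002259 = 442.5884 years

442.5884


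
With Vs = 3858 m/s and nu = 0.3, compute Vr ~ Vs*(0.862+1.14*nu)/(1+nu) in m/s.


Numerator factor = 0.862 + 1.14*0.3 = 1.204
Denominator = 1 + 0.3 = 1.3
Vr = 3858 * 1.204 / 1.3 = 3573.1 m/s

3573.1


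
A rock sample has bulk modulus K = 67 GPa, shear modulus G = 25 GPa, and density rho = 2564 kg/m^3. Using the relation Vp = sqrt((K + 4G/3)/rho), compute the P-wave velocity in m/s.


First compute the effective modulus:
K + 4G/3 = 67e9 + 4*25e9/3 = 100333333333.33 Pa
Then divide by density:
100333333333.33 / 2564 = 39131565.2626 Pa/(kg/m^3)
Take the square root:
Vp = sqrt(39131565.2626) = 6255.52 m/s

6255.52


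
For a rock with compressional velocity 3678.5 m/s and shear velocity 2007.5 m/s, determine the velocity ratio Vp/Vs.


Vp/Vs = 3678.5 / 2007.5
= 1.8324

1.8324


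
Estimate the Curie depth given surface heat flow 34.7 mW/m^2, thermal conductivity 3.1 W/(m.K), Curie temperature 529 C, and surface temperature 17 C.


T_Curie - T_surf = 529 - 17 = 512 C
Convert q to W/m^2: 34.7 mW/m^2 = 0.0347 W/m^2
d = 512 * 3.1 / 0.0347 = 45740.63 m

45740.63


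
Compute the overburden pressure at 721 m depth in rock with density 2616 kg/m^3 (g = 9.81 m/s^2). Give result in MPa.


P = rho * g * z / 1e6
= 2616 * 9.81 * 721 / 1e6
= 18502994.16 / 1e6
= 18.503 MPa

18.503


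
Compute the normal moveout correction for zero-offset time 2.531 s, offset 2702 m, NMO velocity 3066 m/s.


x/Vnmo = 2702/3066 = 0.881279
(x/Vnmo)^2 = 0.776652
t0^2 = 6.405961
sqrt(6.405961 + 0.776652) = 2.68004
dt = 2.68004 - 2.531 = 0.14904

0.14904


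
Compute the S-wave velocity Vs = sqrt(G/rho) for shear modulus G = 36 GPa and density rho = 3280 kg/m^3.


Convert G to Pa: G = 36e9 Pa
Compute G/rho = 36e9 / 3280 = 10975609.7561
Vs = sqrt(10975609.7561) = 3312.95 m/s

3312.95


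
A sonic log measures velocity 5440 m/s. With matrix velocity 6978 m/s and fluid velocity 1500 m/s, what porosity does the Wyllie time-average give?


1/V - 1/Vm = 1/5440 - 1/6978 = 4.052e-05
1/Vf - 1/Vm = 1/1500 - 1/6978 = 0.00052336
phi = 4.052e-05 / 0.00052336 = 0.0774

0.0774


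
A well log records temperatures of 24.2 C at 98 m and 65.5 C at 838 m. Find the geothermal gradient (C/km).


dT = 65.5 - 24.2 = 41.3 C
dz = 838 - 98 = 740 m
gradient = dT/dz * 1000 = 41.3/740 * 1000 = 55.8108 C/km

55.8108


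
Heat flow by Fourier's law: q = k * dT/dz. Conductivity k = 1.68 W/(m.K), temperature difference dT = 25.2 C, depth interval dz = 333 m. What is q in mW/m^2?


q = k * dT / dz * 1000
= 1.68 * 25.2 / 333 * 1000
= 0.127135 * 1000
= 127.1351 mW/m^2

127.1351


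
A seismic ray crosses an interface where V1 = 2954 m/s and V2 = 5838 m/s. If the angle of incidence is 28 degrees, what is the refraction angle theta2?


sin(theta1) = sin(28 deg) = 0.469472
sin(theta2) = V2/V1 * sin(theta1) = 5838/2954 * 0.469472 = 0.927818
theta2 = arcsin(0.927818) = 68.0972 degrees

68.0972


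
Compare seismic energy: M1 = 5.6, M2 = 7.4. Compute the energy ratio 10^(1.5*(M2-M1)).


M2 - M1 = 7.4 - 5.6 = 1.8
1.5 * 1.8 = 2.7
ratio = 10^2.7 = 501.19

501.19


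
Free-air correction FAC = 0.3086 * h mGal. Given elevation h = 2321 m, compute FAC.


FAC = 0.3086 * h
= 0.3086 * 2321
= 716.2606 mGal

716.2606


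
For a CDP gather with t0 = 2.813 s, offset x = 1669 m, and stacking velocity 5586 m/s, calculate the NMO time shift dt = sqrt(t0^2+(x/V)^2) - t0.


x/Vnmo = 1669/5586 = 0.298783
(x/Vnmo)^2 = 0.089271
t0^2 = 7.912969
sqrt(7.912969 + 0.089271) = 2.828823
dt = 2.828823 - 2.813 = 0.015823

0.015823


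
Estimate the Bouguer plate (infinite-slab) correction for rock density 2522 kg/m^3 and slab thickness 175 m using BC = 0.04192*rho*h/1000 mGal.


BC = 0.04192 * rho * h / 1000
= 0.04192 * 2522 * 175 / 1000
= 18.5014 mGal

18.5014


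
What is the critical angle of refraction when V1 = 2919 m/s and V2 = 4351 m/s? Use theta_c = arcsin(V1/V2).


V1/V2 = 2919/4351 = 0.67088
theta_c = arcsin(0.67088) = 42.135 degrees

42.135


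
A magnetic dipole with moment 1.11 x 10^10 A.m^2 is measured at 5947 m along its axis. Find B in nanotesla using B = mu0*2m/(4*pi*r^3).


m = 1.11 x 10^10 = 11100000000 A.m^2
2m = 22200000000 A.m^2
r^3 = 5947^3 = 210326413123
B = (4pi*10^-7) * 22200000000 / (4*pi * 210326413123) * 1e9
= 27897.342764 / 2643039657292.43 * 1e9
= 10.555 nT

10.555


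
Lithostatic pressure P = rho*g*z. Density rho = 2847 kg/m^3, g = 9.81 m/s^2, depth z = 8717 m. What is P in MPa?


P = rho * g * z / 1e6
= 2847 * 9.81 * 8717 / 1e6
= 243457703.19 / 1e6
= 243.4577 MPa

243.4577


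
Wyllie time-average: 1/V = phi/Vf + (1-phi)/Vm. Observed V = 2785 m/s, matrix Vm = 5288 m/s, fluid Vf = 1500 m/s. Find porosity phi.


1/V - 1/Vm = 1/2785 - 1/5288 = 0.00016996
1/Vf - 1/Vm = 1/1500 - 1/5288 = 0.00047756
phi = 0.00016996 / 0.00047756 = 0.3559

0.3559


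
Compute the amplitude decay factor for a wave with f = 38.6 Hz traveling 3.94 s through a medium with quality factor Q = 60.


pi*f*t/Q = pi*38.6*3.94/60 = 7.9631
A/A0 = exp(-7.9631) = 0.000348

3.480000e-04


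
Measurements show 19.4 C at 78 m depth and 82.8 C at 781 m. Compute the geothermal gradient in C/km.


dT = 82.8 - 19.4 = 63.4 C
dz = 781 - 78 = 703 m
gradient = dT/dz * 1000 = 63.4/703 * 1000 = 90.1849 C/km

90.1849


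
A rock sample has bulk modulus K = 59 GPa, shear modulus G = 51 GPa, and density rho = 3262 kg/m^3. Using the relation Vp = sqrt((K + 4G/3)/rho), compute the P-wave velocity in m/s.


First compute the effective modulus:
K + 4G/3 = 59e9 + 4*51e9/3 = 127000000000.0 Pa
Then divide by density:
127000000000.0 / 3262 = 38933169.8345 Pa/(kg/m^3)
Take the square root:
Vp = sqrt(38933169.8345) = 6239.65 m/s

6239.65


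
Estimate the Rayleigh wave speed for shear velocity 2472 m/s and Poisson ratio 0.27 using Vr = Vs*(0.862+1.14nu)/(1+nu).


Numerator factor = 0.862 + 1.14*0.27 = 1.1698
Denominator = 1 + 0.27 = 1.27
Vr = 2472 * 1.1698 / 1.27 = 2276.97 m/s

2276.97


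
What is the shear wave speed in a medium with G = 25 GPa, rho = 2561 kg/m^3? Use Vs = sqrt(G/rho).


Convert G to Pa: G = 25e9 Pa
Compute G/rho = 25e9 / 2561 = 9761811.7923
Vs = sqrt(9761811.7923) = 3124.39 m/s

3124.39


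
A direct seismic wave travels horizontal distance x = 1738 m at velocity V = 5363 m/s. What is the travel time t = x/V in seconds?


t = x / V
= 1738 / 5363
= 0.3241 s

0.3241


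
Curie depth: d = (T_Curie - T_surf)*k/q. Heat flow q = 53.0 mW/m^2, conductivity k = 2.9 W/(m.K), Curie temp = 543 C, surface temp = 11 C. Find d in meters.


T_Curie - T_surf = 543 - 11 = 532 C
Convert q to W/m^2: 53.0 mW/m^2 = 0.053 W/m^2
d = 532 * 2.9 / 0.053 = 29109.43 m

29109.43


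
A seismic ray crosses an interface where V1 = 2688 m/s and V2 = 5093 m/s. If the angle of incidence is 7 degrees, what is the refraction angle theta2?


sin(theta1) = sin(7 deg) = 0.121869
sin(theta2) = V2/V1 * sin(theta1) = 5093/2688 * 0.121869 = 0.230908
theta2 = arcsin(0.230908) = 13.3505 degrees

13.3505


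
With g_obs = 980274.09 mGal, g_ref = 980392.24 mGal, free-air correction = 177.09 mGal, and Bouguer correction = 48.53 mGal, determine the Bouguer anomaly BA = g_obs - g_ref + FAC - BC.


BA = g_obs - g_ref + FAC - BC
= 980274.09 - 980392.24 + 177.09 - 48.53
= 10.41 mGal

10.41


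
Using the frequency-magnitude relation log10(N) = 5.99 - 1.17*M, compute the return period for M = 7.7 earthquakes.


log10(N) = 5.99 - 1.17*7.7 = -3.019
N = 10^-3.019 = 0.000957
T = 1/N = 1/0.000957 = 1044.7202 years

1044.7202


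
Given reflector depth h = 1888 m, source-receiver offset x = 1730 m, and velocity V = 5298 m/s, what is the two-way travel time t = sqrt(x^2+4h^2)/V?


x^2 + 4h^2 = 1730^2 + 4*1888^2 = 2992900 + 14258176 = 17251076
sqrt(17251076) = 4153.4415
t = 4153.4415 / 5298 = 0.784 s

0.784


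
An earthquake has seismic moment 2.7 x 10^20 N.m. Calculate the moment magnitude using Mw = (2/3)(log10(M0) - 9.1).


log10(M0) = log10(2.7 x 10^20) = 20.4314
Mw = 2/3 * (20.4314 - 9.1)
= 2/3 * 11.3314
= 7.55

7.55


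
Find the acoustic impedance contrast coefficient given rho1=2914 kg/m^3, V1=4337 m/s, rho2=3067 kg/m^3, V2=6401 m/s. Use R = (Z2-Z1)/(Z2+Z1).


Z1 = 2914 * 4337 = 12638018
Z2 = 3067 * 6401 = 19631867
R = (19631867 - 12638018) / (19631867 + 12638018) = 6993849 / 32269885 = 0.2167

0.2167


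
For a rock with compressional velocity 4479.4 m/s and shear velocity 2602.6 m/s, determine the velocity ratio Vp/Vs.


Vp/Vs = 4479.4 / 2602.6
= 1.7211

1.7211


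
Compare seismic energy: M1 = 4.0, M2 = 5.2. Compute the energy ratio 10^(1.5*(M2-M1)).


M2 - M1 = 5.2 - 4.0 = 1.2
1.5 * 1.2 = 1.8
ratio = 10^1.8 = 63.1

63.1


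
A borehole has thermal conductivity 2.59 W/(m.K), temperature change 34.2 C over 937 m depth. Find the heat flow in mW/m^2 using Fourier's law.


q = k * dT / dz * 1000
= 2.59 * 34.2 / 937 * 1000
= 0.094534 * 1000
= 94.5336 mW/m^2

94.5336


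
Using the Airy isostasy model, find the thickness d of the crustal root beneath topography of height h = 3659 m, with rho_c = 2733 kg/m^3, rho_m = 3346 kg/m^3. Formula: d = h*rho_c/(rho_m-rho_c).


rho_m - rho_c = 3346 - 2733 = 613
d = 3659 * 2733 / 613
= 10000047 / 613
= 16313.29 m

16313.29


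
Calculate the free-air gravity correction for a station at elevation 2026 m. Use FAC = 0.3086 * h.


FAC = 0.3086 * h
= 0.3086 * 2026
= 625.2236 mGal

625.2236


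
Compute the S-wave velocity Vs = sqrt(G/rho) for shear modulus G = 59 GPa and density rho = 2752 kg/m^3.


Convert G to Pa: G = 59e9 Pa
Compute G/rho = 59e9 / 2752 = 21438953.4884
Vs = sqrt(21438953.4884) = 4630.22 m/s

4630.22


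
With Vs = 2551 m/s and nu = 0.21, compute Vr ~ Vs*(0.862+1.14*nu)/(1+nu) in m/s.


Numerator factor = 0.862 + 1.14*0.21 = 1.1014
Denominator = 1 + 0.21 = 1.21
Vr = 2551 * 1.1014 / 1.21 = 2322.04 m/s

2322.04


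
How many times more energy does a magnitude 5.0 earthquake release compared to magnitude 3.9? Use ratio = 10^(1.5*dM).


M2 - M1 = 5.0 - 3.9 = 1.1
1.5 * 1.1 = 1.65
ratio = 10^1.65 = 44.67

44.67


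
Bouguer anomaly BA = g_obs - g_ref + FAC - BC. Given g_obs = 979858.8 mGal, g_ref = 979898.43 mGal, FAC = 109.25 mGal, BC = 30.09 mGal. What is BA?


BA = g_obs - g_ref + FAC - BC
= 979858.8 - 979898.43 + 109.25 - 30.09
= 39.53 mGal

39.53


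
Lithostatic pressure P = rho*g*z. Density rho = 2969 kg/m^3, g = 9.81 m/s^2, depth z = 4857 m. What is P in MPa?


P = rho * g * z / 1e6
= 2969 * 9.81 * 4857 / 1e6
= 141464447.73 / 1e6
= 141.4644 MPa

141.4644


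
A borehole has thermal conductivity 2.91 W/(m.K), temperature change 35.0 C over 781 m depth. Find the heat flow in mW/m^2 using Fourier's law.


q = k * dT / dz * 1000
= 2.91 * 35.0 / 781 * 1000
= 0.13041 * 1000
= 130.4097 mW/m^2

130.4097


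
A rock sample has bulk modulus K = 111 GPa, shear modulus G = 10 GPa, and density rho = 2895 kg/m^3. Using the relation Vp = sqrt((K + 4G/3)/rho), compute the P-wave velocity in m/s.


First compute the effective modulus:
K + 4G/3 = 111e9 + 4*10e9/3 = 124333333333.33 Pa
Then divide by density:
124333333333.33 / 2895 = 42947610.8233 Pa/(kg/m^3)
Take the square root:
Vp = sqrt(42947610.8233) = 6553.44 m/s

6553.44


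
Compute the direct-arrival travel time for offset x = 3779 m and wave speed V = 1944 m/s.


t = x / V
= 3779 / 1944
= 1.9439 s

1.9439


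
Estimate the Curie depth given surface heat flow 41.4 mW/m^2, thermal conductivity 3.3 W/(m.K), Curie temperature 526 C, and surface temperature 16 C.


T_Curie - T_surf = 526 - 16 = 510 C
Convert q to W/m^2: 41.4 mW/m^2 = 0.0414 W/m^2
d = 510 * 3.3 / 0.0414 = 40652.17 m

40652.17


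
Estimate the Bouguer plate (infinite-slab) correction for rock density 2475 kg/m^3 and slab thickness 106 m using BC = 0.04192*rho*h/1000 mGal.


BC = 0.04192 * rho * h / 1000
= 0.04192 * 2475 * 106 / 1000
= 10.9977 mGal

10.9977


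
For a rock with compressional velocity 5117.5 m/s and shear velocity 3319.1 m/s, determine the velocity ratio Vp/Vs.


Vp/Vs = 5117.5 / 3319.1
= 1.5418

1.5418


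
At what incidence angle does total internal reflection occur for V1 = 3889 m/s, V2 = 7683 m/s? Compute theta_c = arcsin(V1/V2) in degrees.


V1/V2 = 3889/7683 = 0.506182
theta_c = arcsin(0.506182) = 30.4099 degrees

30.4099


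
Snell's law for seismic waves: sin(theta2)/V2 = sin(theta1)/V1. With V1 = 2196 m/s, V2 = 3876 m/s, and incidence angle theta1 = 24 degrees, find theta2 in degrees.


sin(theta1) = sin(24 deg) = 0.406737
sin(theta2) = V2/V1 * sin(theta1) = 3876/2196 * 0.406737 = 0.717901
theta2 = arcsin(0.717901) = 45.8815 degrees

45.8815


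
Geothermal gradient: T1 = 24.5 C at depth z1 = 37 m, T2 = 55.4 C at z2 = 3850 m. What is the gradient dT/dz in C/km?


dT = 55.4 - 24.5 = 30.9 C
dz = 3850 - 37 = 3813 m
gradient = dT/dz * 1000 = 30.9/3813 * 1000 = 8.1039 C/km

8.1039


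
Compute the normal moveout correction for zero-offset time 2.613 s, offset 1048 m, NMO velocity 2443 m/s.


x/Vnmo = 1048/2443 = 0.428981
(x/Vnmo)^2 = 0.184024
t0^2 = 6.827769
sqrt(6.827769 + 0.184024) = 2.647979
dt = 2.647979 - 2.613 = 0.034979

0.034979


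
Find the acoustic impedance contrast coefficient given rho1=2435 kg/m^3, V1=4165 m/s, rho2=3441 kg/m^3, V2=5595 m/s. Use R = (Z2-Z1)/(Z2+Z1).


Z1 = 2435 * 4165 = 10141775
Z2 = 3441 * 5595 = 19252395
R = (19252395 - 10141775) / (19252395 + 10141775) = 9110620 / 29394170 = 0.3099

0.3099


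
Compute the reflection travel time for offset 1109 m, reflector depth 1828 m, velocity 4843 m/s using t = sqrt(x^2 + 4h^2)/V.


x^2 + 4h^2 = 1109^2 + 4*1828^2 = 1229881 + 13366336 = 14596217
sqrt(14596217) = 3820.4996
t = 3820.4996 / 4843 = 0.7889 s

0.7889


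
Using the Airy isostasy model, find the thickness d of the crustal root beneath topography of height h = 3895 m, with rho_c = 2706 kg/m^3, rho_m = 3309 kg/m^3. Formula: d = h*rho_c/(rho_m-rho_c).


rho_m - rho_c = 3309 - 2706 = 603
d = 3895 * 2706 / 603
= 10539870 / 603
= 17479.05 m

17479.05


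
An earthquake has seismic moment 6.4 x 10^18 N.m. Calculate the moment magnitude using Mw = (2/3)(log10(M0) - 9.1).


log10(M0) = log10(6.4 x 10^18) = 18.8062
Mw = 2/3 * (18.8062 - 9.1)
= 2/3 * 9.7062
= 6.47

6.47


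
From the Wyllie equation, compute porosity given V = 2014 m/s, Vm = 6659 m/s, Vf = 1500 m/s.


1/V - 1/Vm = 1/2014 - 1/6659 = 0.00034635
1/Vf - 1/Vm = 1/1500 - 1/6659 = 0.00051649
phi = 0.00034635 / 0.00051649 = 0.6706

0.6706


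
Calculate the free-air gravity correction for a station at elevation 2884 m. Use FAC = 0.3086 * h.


FAC = 0.3086 * h
= 0.3086 * 2884
= 890.0024 mGal

890.0024


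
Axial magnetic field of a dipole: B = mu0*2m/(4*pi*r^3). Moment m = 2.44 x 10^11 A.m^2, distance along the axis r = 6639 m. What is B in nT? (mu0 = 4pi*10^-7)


m = 2.44 x 10^11 = 244000000000 A.m^2
2m = 488000000000 A.m^2
r^3 = 6639^3 = 292622695119
B = (4pi*10^-7) * 488000000000 / (4*pi * 292622695119) * 1e9
= 613238.885981 / 3677205237037.98 * 1e9
= 166.7677 nT

166.7677


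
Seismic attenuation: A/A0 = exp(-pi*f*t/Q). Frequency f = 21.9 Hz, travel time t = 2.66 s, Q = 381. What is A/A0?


pi*f*t/Q = pi*21.9*2.66/381 = 0.480342
A/A0 = exp(-0.480342) = 0.618572

0.618572


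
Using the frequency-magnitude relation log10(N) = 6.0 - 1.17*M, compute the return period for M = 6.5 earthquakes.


log10(N) = 6.0 - 1.17*6.5 = -1.605
N = 10^-1.605 = 0.024831
T = 1/N = 1/0.024831 = 40.2717 years

40.2717


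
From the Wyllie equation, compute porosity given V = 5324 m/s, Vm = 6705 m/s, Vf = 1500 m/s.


1/V - 1/Vm = 1/5324 - 1/6705 = 3.869e-05
1/Vf - 1/Vm = 1/1500 - 1/6705 = 0.00051752
phi = 3.869e-05 / 0.00051752 = 0.0748

0.0748


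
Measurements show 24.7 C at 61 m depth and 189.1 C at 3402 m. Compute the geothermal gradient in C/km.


dT = 189.1 - 24.7 = 164.4 C
dz = 3402 - 61 = 3341 m
gradient = dT/dz * 1000 = 164.4/3341 * 1000 = 49.2068 C/km

49.2068


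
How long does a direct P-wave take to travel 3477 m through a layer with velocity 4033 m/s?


t = x / V
= 3477 / 4033
= 0.8621 s

0.8621


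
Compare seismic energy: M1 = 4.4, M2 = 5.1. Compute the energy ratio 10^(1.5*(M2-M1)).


M2 - M1 = 5.1 - 4.4 = 0.7
1.5 * 0.7 = 1.05
ratio = 10^1.05 = 11.22

11.22


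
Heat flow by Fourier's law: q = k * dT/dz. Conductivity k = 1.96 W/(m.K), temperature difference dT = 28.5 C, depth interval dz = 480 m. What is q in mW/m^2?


q = k * dT / dz * 1000
= 1.96 * 28.5 / 480 * 1000
= 0.116375 * 1000
= 116.375 mW/m^2

116.375


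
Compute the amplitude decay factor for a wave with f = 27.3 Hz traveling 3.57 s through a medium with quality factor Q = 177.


pi*f*t/Q = pi*27.3*3.57/177 = 1.729846
A/A0 = exp(-1.729846) = 0.177312

0.177312


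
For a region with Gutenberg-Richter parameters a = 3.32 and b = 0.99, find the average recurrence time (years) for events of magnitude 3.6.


log10(N) = 3.32 - 0.99*3.6 = -0.244
N = 10^-0.244 = 0.570164
T = 1/N = 1/0.570164 = 1.7539 years

1.7539


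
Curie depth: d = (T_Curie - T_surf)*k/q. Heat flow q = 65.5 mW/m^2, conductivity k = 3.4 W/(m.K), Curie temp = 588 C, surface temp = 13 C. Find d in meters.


T_Curie - T_surf = 588 - 13 = 575 C
Convert q to W/m^2: 65.5 mW/m^2 = 0.0655 W/m^2
d = 575 * 3.4 / 0.0655 = 29847.33 m

29847.33


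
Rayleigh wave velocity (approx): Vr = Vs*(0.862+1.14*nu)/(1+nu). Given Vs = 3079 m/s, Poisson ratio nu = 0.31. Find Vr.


Numerator factor = 0.862 + 1.14*0.31 = 1.2154
Denominator = 1 + 0.31 = 1.31
Vr = 3079 * 1.2154 / 1.31 = 2856.65 m/s

2856.65


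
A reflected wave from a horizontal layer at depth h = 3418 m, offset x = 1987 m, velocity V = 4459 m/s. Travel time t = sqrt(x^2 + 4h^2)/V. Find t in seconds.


x^2 + 4h^2 = 1987^2 + 4*3418^2 = 3948169 + 46730896 = 50679065
sqrt(50679065) = 7118.923
t = 7118.923 / 4459 = 1.5965 s

1.5965


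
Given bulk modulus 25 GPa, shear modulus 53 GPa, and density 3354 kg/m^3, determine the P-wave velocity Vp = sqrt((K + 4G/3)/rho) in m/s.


First compute the effective modulus:
K + 4G/3 = 25e9 + 4*53e9/3 = 95666666666.67 Pa
Then divide by density:
95666666666.67 / 3354 = 28523156.4301 Pa/(kg/m^3)
Take the square root:
Vp = sqrt(28523156.4301) = 5340.71 m/s

5340.71


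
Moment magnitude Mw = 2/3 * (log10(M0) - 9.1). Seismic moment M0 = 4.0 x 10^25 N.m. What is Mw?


log10(M0) = log10(4.0 x 10^25) = 25.6021
Mw = 2/3 * (25.6021 - 9.1)
= 2/3 * 16.5021
= 11.0

11.0


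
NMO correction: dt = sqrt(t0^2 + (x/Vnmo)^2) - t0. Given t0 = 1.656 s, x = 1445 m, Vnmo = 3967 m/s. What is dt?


x/Vnmo = 1445/3967 = 0.364255
(x/Vnmo)^2 = 0.132682
t0^2 = 2.742336
sqrt(2.742336 + 0.132682) = 1.695588
dt = 1.695588 - 1.656 = 0.039588

0.039588


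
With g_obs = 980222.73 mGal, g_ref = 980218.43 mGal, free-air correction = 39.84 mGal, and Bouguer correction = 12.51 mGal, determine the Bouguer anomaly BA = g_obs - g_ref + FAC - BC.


BA = g_obs - g_ref + FAC - BC
= 980222.73 - 980218.43 + 39.84 - 12.51
= 31.63 mGal

31.63


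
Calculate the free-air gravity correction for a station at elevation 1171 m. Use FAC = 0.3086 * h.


FAC = 0.3086 * h
= 0.3086 * 1171
= 361.3706 mGal

361.3706


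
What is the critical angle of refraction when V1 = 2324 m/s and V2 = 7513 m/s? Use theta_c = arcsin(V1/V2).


V1/V2 = 2324/7513 = 0.30933
theta_c = arcsin(0.30933) = 18.0189 degrees

18.0189


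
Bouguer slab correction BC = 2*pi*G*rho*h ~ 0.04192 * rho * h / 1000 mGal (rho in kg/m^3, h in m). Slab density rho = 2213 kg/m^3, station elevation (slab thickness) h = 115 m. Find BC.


BC = 0.04192 * rho * h / 1000
= 0.04192 * 2213 * 115 / 1000
= 10.6684 mGal

10.6684


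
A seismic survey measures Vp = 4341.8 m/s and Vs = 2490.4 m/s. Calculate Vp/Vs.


Vp/Vs = 4341.8 / 2490.4
= 1.7434

1.7434


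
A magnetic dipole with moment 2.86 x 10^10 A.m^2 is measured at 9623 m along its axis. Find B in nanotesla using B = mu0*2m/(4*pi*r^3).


m = 2.86 x 10^10 = 28600000000 A.m^2
2m = 57200000000 A.m^2
r^3 = 9623^3 = 891110287367
B = (4pi*10^-7) * 57200000000 / (4*pi * 891110287367) * 1e9
= 71879.639914 / 11198022129321.83 * 1e9
= 6.419 nT

6.419


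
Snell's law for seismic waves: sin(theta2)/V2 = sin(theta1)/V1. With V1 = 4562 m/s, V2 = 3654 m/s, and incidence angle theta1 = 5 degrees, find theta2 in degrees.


sin(theta1) = sin(5 deg) = 0.087156
sin(theta2) = V2/V1 * sin(theta1) = 3654/4562 * 0.087156 = 0.069809
theta2 = arcsin(0.069809) = 4.003 degrees

4.003


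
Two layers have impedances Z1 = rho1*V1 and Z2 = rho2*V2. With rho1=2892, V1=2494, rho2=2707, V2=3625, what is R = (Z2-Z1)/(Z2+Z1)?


Z1 = 2892 * 2494 = 7212648
Z2 = 2707 * 3625 = 9812875
R = (9812875 - 7212648) / (9812875 + 7212648) = 2600227 / 17025523 = 0.1527

0.1527


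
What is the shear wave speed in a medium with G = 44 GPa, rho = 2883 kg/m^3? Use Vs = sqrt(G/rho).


Convert G to Pa: G = 44e9 Pa
Compute G/rho = 44e9 / 2883 = 15261879.9861
Vs = sqrt(15261879.9861) = 3906.65 m/s

3906.65


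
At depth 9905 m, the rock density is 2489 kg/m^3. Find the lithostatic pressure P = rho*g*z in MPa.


P = rho * g * z / 1e6
= 2489 * 9.81 * 9905 / 1e6
= 241851276.45 / 1e6
= 241.8513 MPa

241.8513


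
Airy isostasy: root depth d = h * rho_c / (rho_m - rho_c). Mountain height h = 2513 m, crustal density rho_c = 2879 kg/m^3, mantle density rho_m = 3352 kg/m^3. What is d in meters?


rho_m - rho_c = 3352 - 2879 = 473
d = 2513 * 2879 / 473
= 7234927 / 473
= 15295.83 m

15295.83


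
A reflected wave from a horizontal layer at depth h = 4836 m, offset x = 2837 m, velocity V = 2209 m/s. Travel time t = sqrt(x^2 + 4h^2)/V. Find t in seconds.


x^2 + 4h^2 = 2837^2 + 4*4836^2 = 8048569 + 93547584 = 101596153
sqrt(101596153) = 10079.4917
t = 10079.4917 / 2209 = 4.5629 s

4.5629


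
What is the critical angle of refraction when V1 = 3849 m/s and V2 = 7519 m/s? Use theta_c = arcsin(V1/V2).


V1/V2 = 3849/7519 = 0.511903
theta_c = arcsin(0.511903) = 30.7907 degrees

30.7907


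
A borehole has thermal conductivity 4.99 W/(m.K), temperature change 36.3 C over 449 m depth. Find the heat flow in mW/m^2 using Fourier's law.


q = k * dT / dz * 1000
= 4.99 * 36.3 / 449 * 1000
= 0.403423 * 1000
= 403.4232 mW/m^2

403.4232


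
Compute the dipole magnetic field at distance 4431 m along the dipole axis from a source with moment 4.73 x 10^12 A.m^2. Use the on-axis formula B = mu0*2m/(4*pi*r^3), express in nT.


m = 4.73 x 10^12 = 4730000000000 A.m^2
2m = 9460000000000 A.m^2
r^3 = 4431^3 = 86997194991
B = (4pi*10^-7) * 9460000000000 / (4*pi * 86997194991) * 1e9
= 11887786.601184 / 1093238994666.58 * 1e9
= 10873.9138 nT

10873.9138


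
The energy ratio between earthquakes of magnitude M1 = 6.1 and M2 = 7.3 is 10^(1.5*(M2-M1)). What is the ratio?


M2 - M1 = 7.3 - 6.1 = 1.2
1.5 * 1.2 = 1.8
ratio = 10^1.8 = 63.1

63.1


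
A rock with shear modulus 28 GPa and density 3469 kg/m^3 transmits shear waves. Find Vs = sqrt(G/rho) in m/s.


Convert G to Pa: G = 28e9 Pa
Compute G/rho = 28e9 / 3469 = 8071490.343
Vs = sqrt(8071490.343) = 2841.04 m/s

2841.04


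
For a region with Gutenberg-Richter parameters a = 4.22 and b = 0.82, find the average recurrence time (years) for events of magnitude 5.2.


log10(N) = 4.22 - 0.82*5.2 = -0.044
N = 10^-0.044 = 0.903649
T = 1/N = 1/0.903649 = 1.1066 years

1.1066


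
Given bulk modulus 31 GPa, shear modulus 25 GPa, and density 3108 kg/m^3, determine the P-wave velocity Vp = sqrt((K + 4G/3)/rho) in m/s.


First compute the effective modulus:
K + 4G/3 = 31e9 + 4*25e9/3 = 64333333333.33 Pa
Then divide by density:
64333333333.33 / 3108 = 20699270.6993 Pa/(kg/m^3)
Take the square root:
Vp = sqrt(20699270.6993) = 4549.65 m/s

4549.65


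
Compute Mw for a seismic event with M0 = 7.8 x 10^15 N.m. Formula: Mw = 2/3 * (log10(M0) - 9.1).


log10(M0) = log10(7.8 x 10^15) = 15.8921
Mw = 2/3 * (15.8921 - 9.1)
= 2/3 * 6.7921
= 4.53

4.53


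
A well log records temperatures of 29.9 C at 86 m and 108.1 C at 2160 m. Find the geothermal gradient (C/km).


dT = 108.1 - 29.9 = 78.2 C
dz = 2160 - 86 = 2074 m
gradient = dT/dz * 1000 = 78.2/2074 * 1000 = 37.7049 C/km

37.7049


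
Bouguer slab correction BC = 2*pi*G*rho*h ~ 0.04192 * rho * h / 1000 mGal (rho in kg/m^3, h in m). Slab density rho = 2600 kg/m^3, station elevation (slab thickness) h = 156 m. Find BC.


BC = 0.04192 * rho * h / 1000
= 0.04192 * 2600 * 156 / 1000
= 17.0028 mGal

17.0028


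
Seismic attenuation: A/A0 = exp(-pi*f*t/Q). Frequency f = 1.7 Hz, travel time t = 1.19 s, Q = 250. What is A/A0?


pi*f*t/Q = pi*1.7*1.19/250 = 0.025422
A/A0 = exp(-0.025422) = 0.974899

0.974899


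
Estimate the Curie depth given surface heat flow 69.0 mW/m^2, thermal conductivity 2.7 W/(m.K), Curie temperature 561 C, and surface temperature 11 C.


T_Curie - T_surf = 561 - 11 = 550 C
Convert q to W/m^2: 69.0 mW/m^2 = 0.069 W/m^2
d = 550 * 2.7 / 0.069 = 21521.74 m

21521.74
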